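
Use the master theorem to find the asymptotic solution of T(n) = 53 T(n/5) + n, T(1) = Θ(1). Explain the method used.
T(n) = Θ(n^(log_5 53))

Master theorem: compare f(n) = n to n^(log_5 53) where log_5 53 ≈ 2.467. Since 1 < log_5 53, we have f(n) = O(n^(log_5 53 − ε)) for some ε > 0 — Case 1. Hence T(n) = Θ(n^(log_5 53)).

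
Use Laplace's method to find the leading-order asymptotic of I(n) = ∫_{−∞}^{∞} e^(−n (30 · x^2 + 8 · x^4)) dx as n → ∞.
I(n) ~ sqrt(π/(30n))

φ(x) = 30 · x^2 + 8 · x^4 has its unique global minimum at x* = 0 (since φ'(x) = 60x + 32x^3 = 0 only at x = 0 for real x with both coefficients positive, and φ → ∞ as |x| → ∞). At x* = 0, φ(0) = 0 and φ''(0) = 60. Laplace's method then gives
  I(n) ~ sqrt(2π / (n · φ''(0))) · e^(−n φ(0)) = sqrt(2π / (60n)) = sqrt(π/(30n)).
The 8 · x^4 term contributes only at subleading order (an O(1/n) relative correction).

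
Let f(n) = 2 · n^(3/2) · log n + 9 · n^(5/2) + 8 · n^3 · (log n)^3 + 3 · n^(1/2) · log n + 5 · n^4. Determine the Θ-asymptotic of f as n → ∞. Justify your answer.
f(n) ∈ Θ(n^4)

Compare the terms by growth order. For large n, n^a · (log n)^b dominates n^a' · (log n)^b' iff a > a', or (a = a' and b > b'). Ranking the 5 terms shows the dominant one is 5 · n^4. Hence f(n) ∈ Θ(n^4).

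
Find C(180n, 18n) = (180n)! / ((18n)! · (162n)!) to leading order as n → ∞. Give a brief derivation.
C(180n, 18n) ~ (10000000000/387420489)^(18n) · sqrt(5/(9π·18n))

Write N = 18n. Apply Stirling to each factorial:
  (10N)! ~ sqrt(2π·10N) · (10N/e)^(10N),
  N! ~ sqrt(2π N) · (N/e)^N,
  (9N)! ~ sqrt(2π·9N) · (9N/e)^(9N).
The exponential factors combine to (10N)^(10N) / (N^N · (9N)^(9N)) = 10^(10N)/9^(9N) = (10^10/9^9)^N = (10000000000/387420489)^N.
The square-root prefactors combine to sqrt(2π·10N) / (sqrt(2π N)·sqrt(2π·9N)) = sqrt(10 / (2π·9·N)) = sqrt(5/(9π·18n)).
Substituting N = 18n: C(180n, 18n) ~ (10000000000/387420489)^(18n) · sqrt(5/(9π·18n)).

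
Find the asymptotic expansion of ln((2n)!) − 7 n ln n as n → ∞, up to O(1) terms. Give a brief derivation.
ln((2n)!) − 7 n ln n = −5 n ln n + 2(ln 2 − 1) n + (1/2) ln(2π·2n) + O(1/n)

Stirling: ln((2n)!) = 2n ln(2n) − 2n + (1/2) ln(2π·2n) + O(1/n).
Expand 2n ln(2n) = 2n (ln n + ln 2) = 2n ln n + 2n ln 2.
Subtract 7n ln n: leading term is (2 − 7) n ln n = −5 n ln n. The next term is 2n ln 2 − 2n = 2(ln 2 − 1) n. Then the (1/2) ln(2π·2n) correction.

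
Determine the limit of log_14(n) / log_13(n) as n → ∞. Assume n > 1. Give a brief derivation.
lim = ln(13) / ln(14) = log_14(13)

Change of base: log_14(n) = ln n / ln 14 and log_13(n) = ln n / ln 13. The ratio is (ln n / ln 14) · (ln 13 / ln n) = ln 13 / ln 14, a constant independent of n. So the limit is ln 13 / ln 14 = log_14(13).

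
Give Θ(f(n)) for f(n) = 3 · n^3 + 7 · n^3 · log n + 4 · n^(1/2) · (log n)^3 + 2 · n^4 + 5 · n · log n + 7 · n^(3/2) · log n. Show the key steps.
f(n) ∈ Θ(n^4)

Compare the terms by growth order. For large n, n^a · (log n)^b dominates n^a' · (log n)^b' iff a > a', or (a = a' and b > b'). Ranking the 6 terms shows the dominant one is 2 · n^4. Hence f(n) ∈ Θ(n^4).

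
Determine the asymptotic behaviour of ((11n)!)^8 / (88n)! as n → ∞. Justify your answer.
((11n)!)^8/(88n)! ~ ((2π·11n)^(7/2) / sqrt(8)) · 8^(−8·11n)  →  0

Write N = 11n. Stirling: N! ~ sqrt(2π N)(N/e)^N and (8N)! ~ sqrt(2π·8N)·(8N/e)^(8N).
  (N!)^8/(8N)! ~ (2π N)^(8/2) (N/e)^(8N) / [sqrt(2π·8N) (8N/e)^(8N)]
     = (2π N)^(8/2) / sqrt(2π·8N) · (N/(8N))^(8N)
     = (2π N)^((8−1)/2) / sqrt(8) · 8^(−8N).
Since 8^8 > 1, the factor 8^(−8N) decays exponentially, so the ratio → 0. Substituting N = 11n gives the stated form.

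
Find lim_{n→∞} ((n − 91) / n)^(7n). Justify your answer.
lim = e^(−637)

Rewrite as (1 − 91/n)^(7n). By the standard limit (1 + x/n)^n → e^x, we have (1 − 91/n)^n → e^(−91), and raising to the 7th power gives e^(−637).
More precisely, ln[(1 − 91/n)^(7n)] = 7n · ln(1 − 91/n) = 7n · (-91/n + O(1/n^2)) = -637 + O(1/n) → -637.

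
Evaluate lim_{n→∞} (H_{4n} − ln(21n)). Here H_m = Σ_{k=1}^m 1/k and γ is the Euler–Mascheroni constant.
lim = ln(4/21) + γ

By Euler-Maclaurin, H_m = ln m + γ + O(1/m). So
  H_{4n} − ln(21n) = ln(4n) + γ − ln(21n) + O(1/n)
                       = ln(4/21) + γ + O(1/n).
Hence the limit is ln(4/21) + γ.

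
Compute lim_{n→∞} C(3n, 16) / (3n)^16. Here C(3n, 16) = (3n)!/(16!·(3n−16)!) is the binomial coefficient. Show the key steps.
lim = 1/16! = 1/20922789888000

With N = 3n → ∞: C(N, 16) / N^16 = [N(N−1)…(N−15)] / (16! · N^16) = (1/16!) · 1 · (1 − 1/(3n)) · … · (1 − 15/(3n)). Each factor → 1 as N → ∞, so the limit is 1/16! = 1/20922789888000.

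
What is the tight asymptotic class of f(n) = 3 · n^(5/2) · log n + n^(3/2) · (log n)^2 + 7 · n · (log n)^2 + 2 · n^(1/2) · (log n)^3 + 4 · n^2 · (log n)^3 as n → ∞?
f(n) ∈ Θ(n^(5/2) · log n)

Compare the terms by growth order. For large n, n^a · (log n)^b dominates n^a' · (log n)^b' iff a > a', or (a = a' and b > b'). Ranking the 5 terms shows the dominant one is 3 · n^(5/2) · log n. Hence f(n) ∈ Θ(n^(5/2) · log n).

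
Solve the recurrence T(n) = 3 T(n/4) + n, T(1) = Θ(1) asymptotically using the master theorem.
T(n) = Θ(n)

log_4 3 ≈ 0.792. f(n) = n dominates n^(log_4 3) since 1 > 0.792, and the regularity condition a·f(n/b) = 3·(n/4)^1 = (3/4)·n ≤ c·f(n) holds with c = 3/4 ≈ 0.75 < 1. So this is Case 3: T(n) = Θ(f(n)) = Θ(n).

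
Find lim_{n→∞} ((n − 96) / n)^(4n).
lim = e^(−384)

Rewrite as (1 − 96/n)^(4n). By the standard limit (1 + x/n)^n → e^x, we have (1 − 96/n)^n → e^(−96), and raising to the 4th power gives e^(−384).
More precisely, ln[(1 − 96/n)^(4n)] = 4n · ln(1 − 96/n) = 4n · (-96/n + O(1/n^2)) = -384 + O(1/n) → -384.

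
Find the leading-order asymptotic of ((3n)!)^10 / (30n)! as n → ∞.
((3n)!)^10/(30n)! ~ ((2π·3n)^(9/2) / sqrt(10)) · 10^(−10·3n)  →  0

Write N = 3n. Stirling: N! ~ sqrt(2π N)(N/e)^N and (10N)! ~ sqrt(2π·10N)·(10N/e)^(10N).
  (N!)^10/(10N)! ~ (2π N)^(10/2) (N/e)^(10N) / [sqrt(2π·10N) (10N/e)^(10N)]
     = (2π N)^(10/2) / sqrt(2π·10N) · (N/(10N))^(10N)
     = (2π N)^((10−1)/2) / sqrt(10) · 10^(−10N).
Since 10^10 > 1, the factor 10^(−10N) decays exponentially, so the ratio → 0. Substituting N = 3n gives the stated form.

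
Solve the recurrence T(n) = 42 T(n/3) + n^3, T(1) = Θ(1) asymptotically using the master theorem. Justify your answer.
T(n) = Θ(n^(log_3 42))

Master theorem: compare f(n) = n^3 to n^(log_3 42) where log_3 42 ≈ 3.402. Since 3 < log_3 42, we have f(n) = O(n^(log_3 42 − ε)) for some ε > 0 — Case 1. Hence T(n) = Θ(n^(log_3 42)).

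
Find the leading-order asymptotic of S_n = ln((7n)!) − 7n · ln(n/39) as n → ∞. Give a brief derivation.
S_n ~ 7n · (ln 273 − 1) + O(ln n)

Stirling: ln((7n)!) = 7n ln(7n) − 7n + O(ln n).
  S_n = 7n ln(7n) − 7n − 7n ln(n/39) + O(ln n)
      = 7n ln(7n) − 7n ln n + 7n ln 39 − 7n + O(ln n)
      = 7n ln 7 + 7n ln 39 − 7n + O(ln n)
      = 7n (ln 273 − 1) + O(ln n).
Numerically ln(273) − 1 ≈ 4.6095.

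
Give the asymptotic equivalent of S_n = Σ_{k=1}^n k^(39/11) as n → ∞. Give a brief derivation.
S_n ~ (11/50) · n^(50/11)

Integral comparison: Σ_{k=1}^n k^(39/11) = ∫_0^n x^(39/11) dx + O(n^(39/11)). The integral is n^(1 + 39/11) / (1 + 39/11) = n^((39+11)/11) / ((39+11)/11) = (11/50) · n^(50/11).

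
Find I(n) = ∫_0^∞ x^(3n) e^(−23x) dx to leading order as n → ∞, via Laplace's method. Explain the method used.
I(n) ~ (sqrt(2π·3n) / 23) · (3n/(23e))^(3n)

Write the integrand as exp(3n ln x − 23x) and set f(x) = 3n ln x − 23x. Then f'(x) = 3n/x − 23 = 0 at x* = 3n/23, and f''(x*) = −3n/x*^2 = −23^2/(3n). Laplace's method (interior maximum) gives
  I(n) ~ e^(f(x*)) · sqrt(2π / |f''(x*)|)
        = exp(3n ln(3n/23) − 3n) · sqrt(2π · 3n / 23^2)
        = (3n/23)^(3n) e^(−3n) · sqrt(2π·3n) / 23
        = (sqrt(2π·3n) / 23) · (3n/(23e))^(3n).
This matches Γ(3n+1)/23^(3n+1) with Stirling applied to Γ.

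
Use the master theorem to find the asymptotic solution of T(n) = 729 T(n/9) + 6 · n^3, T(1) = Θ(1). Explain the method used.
T(n) = Θ(n^3 log n)

log_9 729 = 3, and f(n) = 6 · n^3 = Θ(n^(log_9 729)). This is Case 2 of the master theorem: T(n) = Θ(f(n) · log n) = Θ(n^3 log n).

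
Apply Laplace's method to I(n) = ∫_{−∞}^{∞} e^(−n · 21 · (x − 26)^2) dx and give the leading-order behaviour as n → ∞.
I(n) = sqrt(π/(21n))

Here φ(x) = 21 · (x − 26)^2 has its unique minimum at x* = 26 with φ(x*) = 0 and φ''(x*) = 42. Laplace's method gives
  I(n) ~ e^(−n φ(x*)) · sqrt(2π / (n · φ''(x*))) = sqrt(2π / (42n)) = sqrt(π/(21n)).
This is exact: substituting u = (x − 26)·sqrt(21n) gives I(n) = (1/sqrt(21n)) ∫_{−∞}^{∞} e^(−u^2) du = sqrt(π/(21n)).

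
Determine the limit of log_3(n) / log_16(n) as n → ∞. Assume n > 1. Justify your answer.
lim = ln(16) / ln(3) = log_3(16)

Change of base: log_3(n) = ln n / ln 3 and log_16(n) = ln n / ln 16. The ratio is (ln n / ln 3) · (ln 16 / ln n) = ln 16 / ln 3, a constant independent of n. So the limit is ln 16 / ln 3 = log_3(16).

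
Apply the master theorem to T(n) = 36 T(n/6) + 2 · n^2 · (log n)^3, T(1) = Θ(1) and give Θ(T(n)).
T(n) = Θ(n^2 · (log n)^4)

Here log_6 36 = 2 and f(n) = 2 · n^2 · (log n)^3 = Θ(n^(log_6 36) · (log n)^3). This is the extended Case 2 of the master theorem (f matches the critical exponent up to log factors), giving T(n) = Θ(n^(log_6 36) · (log n)^(3+1)) = Θ(n^2 · (log n)^4).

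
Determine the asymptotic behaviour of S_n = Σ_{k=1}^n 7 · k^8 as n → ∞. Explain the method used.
S_n ~ 7 · n^9 / 9

By integral comparison (Euler-Maclaurin), Σ_{k=1}^n 7 · k^8 = 7 · ∫_0^n x^8 dx + O(n^8) = 7 · n^9/9 + O(n^8). (Equivalently, Faulhaber's formula gives the same leading term.)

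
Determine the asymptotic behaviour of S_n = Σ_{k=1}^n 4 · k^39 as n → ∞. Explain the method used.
S_n ~ n^40 / 10

By integral comparison (Euler-Maclaurin), Σ_{k=1}^n 4 · k^39 = 4 · ∫_0^n x^39 dx + O(n^39) = 4 · n^40/40 = n^40 / 10 + O(n^39). (Equivalently, Faulhaber's formula gives the same leading term.)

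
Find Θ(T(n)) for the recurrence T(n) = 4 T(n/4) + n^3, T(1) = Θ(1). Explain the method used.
T(n) = Θ(n^3)

log_4 4 ≈ 1.000. f(n) = n^3 dominates n^(log_4 4) since 3 > 1.000, and the regularity condition a·f(n/b) = 4·(n/4)^3 = (4/64)·n^3 ≤ c·f(n) holds with c = 4/64 ≈ 0.0625 < 1. So this is Case 3: T(n) = Θ(f(n)) = Θ(n^3).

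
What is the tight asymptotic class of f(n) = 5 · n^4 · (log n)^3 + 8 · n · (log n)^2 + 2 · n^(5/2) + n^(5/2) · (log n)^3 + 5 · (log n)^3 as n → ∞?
f(n) ∈ Θ(n^4 · (log n)^3)

Compare the terms by growth order. For large n, n^a · (log n)^b dominates n^a' · (log n)^b' iff a > a', or (a = a' and b > b'). Ranking the 5 terms shows the dominant one is 5 · n^4 · (log n)^3. Hence f(n) ∈ Θ(n^4 · (log n)^3).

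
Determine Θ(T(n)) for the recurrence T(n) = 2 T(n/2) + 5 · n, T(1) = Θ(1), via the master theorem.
T(n) = Θ(n log n)

log_2 2 = 1, and f(n) = 5 · n = Θ(n^(log_2 2)). This is Case 2 of the master theorem: T(n) = Θ(f(n) · log n) = Θ(n log n).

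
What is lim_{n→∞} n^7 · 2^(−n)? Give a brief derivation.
lim = 0

Exponentials with base > 1 dominate every fixed polynomial: for any fixed c, n^c / 2^n → 0 as n → ∞ (e.g. by the ratio test, or by writing 2^n = e^(n ln 2) and noting e^(n ln 2) / n^c → ∞). Hence n^7 · 2^(−n) = n^7 / 2^n → 0.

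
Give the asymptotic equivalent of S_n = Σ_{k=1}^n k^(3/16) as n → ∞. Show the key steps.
S_n ~ (16/19) · n^(19/16)

Integral comparison: Σ_{k=1}^n k^(3/16) = ∫_0^n x^(3/16) dx + O(n^(3/16)). The integral is n^(1 + 3/16) / (1 + 3/16) = n^((3+16)/16) / ((3+16)/16) = (16/19) · n^(19/16).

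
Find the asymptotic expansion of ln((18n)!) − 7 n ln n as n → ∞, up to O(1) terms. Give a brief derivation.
ln((18n)!) − 7 n ln n = 11 n ln n + 18(ln 18 − 1) n + (1/2) ln(2π·18n) + O(1/n)

Stirling: ln((18n)!) = 18n ln(18n) − 18n + (1/2) ln(2π·18n) + O(1/n).
Expand 18n ln(18n) = 18n (ln n + ln 18) = 18n ln n + 18n ln 18.
Subtract 7n ln n: leading term is (18 − 7) n ln n = 11 n ln n. The next term is 18n ln 18 − 18n = 18(ln 18 − 1) n. Then the (1/2) ln(2π·18n) correction.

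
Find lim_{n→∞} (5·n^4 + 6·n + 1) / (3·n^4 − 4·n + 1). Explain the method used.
lim = 5/3

For large n the leading n^4 terms dominate both numerator and denominator. Dividing top and bottom by n^4, every other term tends to 0, leaving 5/3.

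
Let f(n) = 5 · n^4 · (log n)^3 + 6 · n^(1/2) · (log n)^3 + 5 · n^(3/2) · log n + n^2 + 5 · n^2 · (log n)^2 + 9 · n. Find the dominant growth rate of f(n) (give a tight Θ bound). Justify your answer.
f(n) ∈ Θ(n^4 · (log n)^3)

Compare the terms by growth order. For large n, n^a · (log n)^b dominates n^a' · (log n)^b' iff a > a', or (a = a' and b > b'). Ranking the 6 terms shows the dominant one is 5 · n^4 · (log n)^3. Hence f(n) ∈ Θ(n^4 · (log n)^3).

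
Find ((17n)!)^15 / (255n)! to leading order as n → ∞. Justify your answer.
((17n)!)^15/(255n)! ~ ((2π·17n)^(14/2) / sqrt(15)) · 15^(−15·17n)  →  0

Write N = 17n. Stirling: N! ~ sqrt(2π N)(N/e)^N and (15N)! ~ sqrt(2π·15N)·(15N/e)^(15N).
  (N!)^15/(15N)! ~ (2π N)^(15/2) (N/e)^(15N) / [sqrt(2π·15N) (15N/e)^(15N)]
     = (2π N)^(15/2) / sqrt(2π·15N) · (N/(15N))^(15N)
     = (2π N)^((15−1)/2) / sqrt(15) · 15^(−15N).
Since 15^15 > 1, the factor 15^(−15N) decays exponentially, so the ratio → 0. Substituting N = 17n gives the stated form.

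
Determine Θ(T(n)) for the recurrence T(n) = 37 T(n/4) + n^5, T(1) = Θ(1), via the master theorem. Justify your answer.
T(n) = Θ(n^5)

log_4 37 ≈ 2.605. f(n) = n^5 dominates n^(log_4 37) since 5 > 2.605, and the regularity condition a·f(n/b) = 37·(n/4)^5 = (37/1024)·n^5 ≤ c·f(n) holds with c = 37/1024 ≈ 0.0361 < 1. So this is Case 3: T(n) = Θ(f(n)) = Θ(n^5).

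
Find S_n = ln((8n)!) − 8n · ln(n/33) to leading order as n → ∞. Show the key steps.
S_n ~ 8n · (ln 264 − 1) + O(ln n)

Stirling: ln((8n)!) = 8n ln(8n) − 8n + O(ln n).
  S_n = 8n ln(8n) − 8n − 8n ln(n/33) + O(ln n)
      = 8n ln(8n) − 8n ln n + 8n ln 33 − 8n + O(ln n)
      = 8n ln 8 + 8n ln 33 − 8n + O(ln n)
      = 8n (ln 264 − 1) + O(ln n).
Numerically ln(264) − 1 ≈ 4.5759.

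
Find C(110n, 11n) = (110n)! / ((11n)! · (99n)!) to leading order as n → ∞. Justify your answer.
C(110n, 11n) ~ (10000000000/387420489)^(11n) · sqrt(5/(9π·11n))

Write N = 11n. Apply Stirling to each factorial:
  (10N)! ~ sqrt(2π·10N) · (10N/e)^(10N),
  N! ~ sqrt(2π N) · (N/e)^N,
  (9N)! ~ sqrt(2π·9N) · (9N/e)^(9N).
The exponential factors combine to (10N)^(10N) / (N^N · (9N)^(9N)) = 10^(10N)/9^(9N) = (10^10/9^9)^N = (10000000000/387420489)^N.
The square-root prefactors combine to sqrt(2π·10N) / (sqrt(2π N)·sqrt(2π·9N)) = sqrt(10 / (2π·9·N)) = sqrt(5/(9π·11n)).
Substituting N = 11n: C(110n, 11n) ~ (10000000000/387420489)^(11n) · sqrt(5/(9π·11n)).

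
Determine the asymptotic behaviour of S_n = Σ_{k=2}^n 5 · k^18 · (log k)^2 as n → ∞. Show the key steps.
S_n ~ 5 · n^19 · (log n)^2 / 19

By integral comparison, S_n = ∫_1^n 5 · x^18 · (log x)^2 dx + O(n^18 · (log n)^2). For the integral, the leading term of ∫_1^n x^18 (log x)^2 dx is n^19/19 · (log n)^2 (by repeated integration by parts; each step lowers the log-exponent and produces a relatively O(1/log n) correction). Hence S_n ~ 5 · n^19 · (log n)^2 / 19.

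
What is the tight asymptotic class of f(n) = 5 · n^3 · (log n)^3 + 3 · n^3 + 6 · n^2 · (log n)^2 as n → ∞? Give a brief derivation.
f(n) ∈ Θ(n^3 · (log n)^3)

Compare the terms by growth order. For large n, n^a · (log n)^b dominates n^a' · (log n)^b' iff a > a', or (a = a' and b > b'). Ranking the 3 terms shows the dominant one is 5 · n^3 · (log n)^3. Hence f(n) ∈ Θ(n^3 · (log n)^3).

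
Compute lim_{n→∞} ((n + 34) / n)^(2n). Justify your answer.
lim = e^68

Rewrite as (1 + 34/n)^(2n). By the standard limit (1 + x/n)^n → e^x, we have (1 + 34/n)^n → e^34, and raising to the 2nd power gives e^68.
More precisely, ln[(1 + 34/n)^(2n)] = 2n · ln(1 + 34/n) = 2n · (34/n + O(1/n^2)) = 68 + O(1/n) → 68.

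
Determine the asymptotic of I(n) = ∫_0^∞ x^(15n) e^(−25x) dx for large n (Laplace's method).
I(n) ~ (sqrt(2π·15n) / 25) · (15n/(25e))^(15n)

Write the integrand as exp(15n ln x − 25x) and set f(x) = 15n ln x − 25x. Then f'(x) = 15n/x − 25 = 0 at x* = 15n/25, and f''(x*) = −15n/x*^2 = −25^2/(15n). Laplace's method (interior maximum) gives
  I(n) ~ e^(f(x*)) · sqrt(2π / |f''(x*)|)
        = exp(15n ln(15n/25) − 15n) · sqrt(2π · 15n / 25^2)
        = (15n/25)^(15n) e^(−15n) · sqrt(2π·15n) / 25
        = (sqrt(2π·15n) / 25) · (15n/(25e))^(15n).
This matches Γ(15n+1)/25^(15n+1) with Stirling applied to Γ.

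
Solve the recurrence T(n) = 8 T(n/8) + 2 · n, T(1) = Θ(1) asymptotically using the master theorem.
T(n) = Θ(n log n)

log_8 8 = 1, and f(n) = 2 · n = Θ(n^(log_8 8)). This is Case 2 of the master theorem: T(n) = Θ(f(n) · log n) = Θ(n log n).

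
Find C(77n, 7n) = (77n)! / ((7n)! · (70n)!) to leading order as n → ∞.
C(77n, 7n) ~ (285311670611/10000000000)^(7n) · sqrt(11/(20π·7n))

Write N = 7n. Apply Stirling to each factorial:
  (11N)! ~ sqrt(2π·11N) · (11N/e)^(11N),
  N! ~ sqrt(2π N) · (N/e)^N,
  (10N)! ~ sqrt(2π·10N) · (10N/e)^(10N).
The exponential factors combine to (11N)^(11N) / (N^N · (10N)^(10N)) = 11^(11N)/10^(10N) = (11^11/10^10)^N = (285311670611/10000000000)^N.
The square-root prefactors combine to sqrt(2π·11N) / (sqrt(2π N)·sqrt(2π·10N)) = sqrt(11 / (2π·10·N)) = sqrt(11/(20π·7n)).
Substituting N = 7n: C(77n, 7n) ~ (285311670611/10000000000)^(7n) · sqrt(11/(20π·7n)).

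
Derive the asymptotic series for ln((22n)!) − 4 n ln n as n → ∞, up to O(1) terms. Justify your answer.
ln((22n)!) − 4 n ln n = 18 n ln n + 22(ln 22 − 1) n + (1/2) ln(2π·22n) + O(1/n)

Stirling: ln((22n)!) = 22n ln(22n) − 22n + (1/2) ln(2π·22n) + O(1/n).
Expand 22n ln(22n) = 22n (ln n + ln 22) = 22n ln n + 22n ln 22.
Subtract 4n ln n: leading term is (22 − 4) n ln n = 18 n ln n. The next term is 22n ln 22 − 22n = 22(ln 22 − 1) n. Then the (1/2) ln(2π·22n) correction.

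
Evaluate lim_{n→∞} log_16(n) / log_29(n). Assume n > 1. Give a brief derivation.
lim = ln(29) / ln(16) = log_16(29)

Change of base: log_16(n) = ln n / ln 16 and log_29(n) = ln n / ln 29. The ratio is (ln n / ln 16) · (ln 29 / ln n) = ln 29 / ln 16, a constant independent of n. So the limit is ln 29 / ln 16 = log_16(29).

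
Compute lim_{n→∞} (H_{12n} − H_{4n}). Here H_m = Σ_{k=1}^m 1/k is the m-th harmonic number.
lim = ln(12/4) = ln 3

Euler-Maclaurin gives H_m = ln m + γ + 1/(2m) + O(1/m^2). The γ and O(1/m) terms cancel in the difference:
  H_{12n} − H_{4n} = ln(12n) − ln(4n) + O(1/n) = ln(12/4) + O(1/n).
Hence the limit is ln(12/4) = ln 3.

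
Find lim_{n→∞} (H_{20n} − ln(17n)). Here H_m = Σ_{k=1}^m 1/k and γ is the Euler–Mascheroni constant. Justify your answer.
lim = ln(20/17) + γ

By Euler-Maclaurin, H_m = ln m + γ + O(1/m). So
  H_{20n} − ln(17n) = ln(20n) + γ − ln(17n) + O(1/n)
                       = ln(20/17) + γ + O(1/n).
Hence the limit is ln(20/17) + γ.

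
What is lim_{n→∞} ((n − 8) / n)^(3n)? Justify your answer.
lim = e^(−24)

Rewrite as (1 − 8/n)^(3n). By the standard limit (1 + x/n)^n → e^x, we have (1 − 8/n)^n → e^(−8), and raising to the 3rd power gives e^(−24).
More precisely, ln[(1 − 8/n)^(3n)] = 3n · ln(1 − 8/n) = 3n · (-8/n + O(1/n^2)) = -24 + O(1/n) → -24.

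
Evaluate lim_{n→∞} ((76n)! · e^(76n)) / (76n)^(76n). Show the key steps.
lim = ∞

Stirling: (76n)! ~ sqrt(2π·76n) · (76n/e)^(76n). Hence
  (76n)! · e^(76n) / (76n)^(76n) ~ sqrt(2π·76n) = sqrt(2π·76) · sqrt(n) → ∞.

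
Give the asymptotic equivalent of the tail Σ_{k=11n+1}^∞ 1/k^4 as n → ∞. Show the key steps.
Σ_{k>11n} 1/k^4 ~ 1/(3 · (11n)^3)

Compare to the integral: ∫_{11n}^∞ x^(−4) dx = [−x^(−3)/3]_{11n}^∞ = 1/((4−1)·(11n)^3). Euler-Maclaurin then gives
  Σ_{k>11n} 1/k^4 = ∫_{11n}^∞ dx/x^4 − 1/(2·(11n)^4) + O(1/(11n)^5).
(Equivalently this is ζ(4) − Σ_{k≤11n} 1/k^4.)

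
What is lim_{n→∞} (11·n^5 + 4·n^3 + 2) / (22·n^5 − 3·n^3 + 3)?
lim = 11/22 = 1/2

For large n the leading n^5 terms dominate both numerator and denominator. Dividing top and bottom by n^5, every other term tends to 0, leaving 11/22 = 1/2.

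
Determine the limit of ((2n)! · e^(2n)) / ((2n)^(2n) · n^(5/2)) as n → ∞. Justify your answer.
lim = 0

Stirling: (2n)! ~ sqrt(2π·2n) · (2n/e)^(2n). Hence
  (2n)! · e^(2n) / (2n)^(2n) ~ sqrt(2π·2n).
Dividing by n^(5/2): sqrt(2π·2n) / n^(5/2) = sqrt(2π·2) · n^((1−5)/2), so the expression behaves like sqrt(2π·2) · n^((1−5)/2) → 0.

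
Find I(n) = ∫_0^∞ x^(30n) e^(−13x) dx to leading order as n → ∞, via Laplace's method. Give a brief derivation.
I(n) ~ (sqrt(2π·30n) / 13) · (30n/(13e))^(30n)

Write the integrand as exp(30n ln x − 13x) and set f(x) = 30n ln x − 13x. Then f'(x) = 30n/x − 13 = 0 at x* = 30n/13, and f''(x*) = −30n/x*^2 = −13^2/(30n). Laplace's method (interior maximum) gives
  I(n) ~ e^(f(x*)) · sqrt(2π / |f''(x*)|)
        = exp(30n ln(30n/13) − 30n) · sqrt(2π · 30n / 13^2)
        = (30n/13)^(30n) e^(−30n) · sqrt(2π·30n) / 13
        = (sqrt(2π·30n) / 13) · (30n/(13e))^(30n).
This matches Γ(30n+1)/13^(30n+1) with Stirling applied to Γ.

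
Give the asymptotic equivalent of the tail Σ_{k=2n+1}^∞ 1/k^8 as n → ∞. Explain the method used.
Σ_{k>2n} 1/k^8 ~ 1/(7 · (2n)^7)

Compare to the integral: ∫_{2n}^∞ x^(−8) dx = [−x^(−7)/7]_{2n}^∞ = 1/((8−1)·(2n)^7). Euler-Maclaurin then gives
  Σ_{k>2n} 1/k^8 = ∫_{2n}^∞ dx/x^8 − 1/(2·(2n)^8) + O(1/(2n)^9).
(Equivalently this is ζ(8) − Σ_{k≤2n} 1/k^8.)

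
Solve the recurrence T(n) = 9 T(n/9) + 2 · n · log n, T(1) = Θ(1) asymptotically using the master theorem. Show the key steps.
T(n) = Θ(n · (log n)^2)

Here log_9 9 = 1 and f(n) = 2 · n · log n = Θ(n^(log_9 9) · (log n)^1). This is the extended Case 2 of the master theorem (f matches the critical exponent up to log factors), giving T(n) = Θ(n^(log_9 9) · (log n)^(1+1)) = Θ(n · (log n)^2).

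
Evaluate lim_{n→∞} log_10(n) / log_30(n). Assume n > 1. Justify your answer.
lim = ln(30) / ln(10) = log_10(30)

Change of base: log_10(n) = ln n / ln 10 and log_30(n) = ln n / ln 30. The ratio is (ln n / ln 10) · (ln 30 / ln n) = ln 30 / ln 10, a constant independent of n. So the limit is ln 30 / ln 10 = log_10(30).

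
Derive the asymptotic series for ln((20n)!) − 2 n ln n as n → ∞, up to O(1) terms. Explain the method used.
ln((20n)!) − 2 n ln n = 18 n ln n + 20(ln 20 − 1) n + (1/2) ln(2π·20n) + O(1/n)

Stirling: ln((20n)!) = 20n ln(20n) − 20n + (1/2) ln(2π·20n) + O(1/n).
Expand 20n ln(20n) = 20n (ln n + ln 20) = 20n ln n + 20n ln 20.
Subtract 2n ln n: leading term is (20 − 2) n ln n = 18 n ln n. The next term is 20n ln 20 − 20n = 20(ln 20 − 1) n. Then the (1/2) ln(2π·20n) correction.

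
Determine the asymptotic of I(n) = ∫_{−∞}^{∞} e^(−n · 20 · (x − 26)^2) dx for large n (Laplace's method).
I(n) = sqrt(π/(20n))

Here φ(x) = 20 · (x − 26)^2 has its unique minimum at x* = 26 with φ(x*) = 0 and φ''(x*) = 40. Laplace's method gives
  I(n) ~ e^(−n φ(x*)) · sqrt(2π / (n · φ''(x*))) = sqrt(2π / (40n)) = sqrt(π/(20n)).
This is exact: substituting u = (x − 26)·sqrt(20n) gives I(n) = (1/sqrt(20n)) ∫_{−∞}^{∞} e^(−u^2) du = sqrt(π/(20n)).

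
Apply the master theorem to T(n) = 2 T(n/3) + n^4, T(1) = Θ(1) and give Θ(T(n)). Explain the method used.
T(n) = Θ(n^4)

log_3 2 ≈ 0.631. f(n) = n^4 dominates n^(log_3 2) since 4 > 0.631, and the regularity condition a·f(n/b) = 2·(n/3)^4 = (2/81)·n^4 ≤ c·f(n) holds with c = 2/81 ≈ 0.0247 < 1. So this is Case 3: T(n) = Θ(f(n)) = Θ(n^4).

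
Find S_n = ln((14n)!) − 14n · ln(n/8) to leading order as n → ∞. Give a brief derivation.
S_n ~ 14n · (ln 112 − 1) + O(ln n)

Stirling: ln((14n)!) = 14n ln(14n) − 14n + O(ln n).
  S_n = 14n ln(14n) − 14n − 14n ln(n/8) + O(ln n)
      = 14n ln(14n) − 14n ln n + 14n ln 8 − 14n + O(ln n)
      = 14n ln 14 + 14n ln 8 − 14n + O(ln n)
      = 14n (ln 112 − 1) + O(ln n).
Numerically ln(112) − 1 ≈ 3.7185.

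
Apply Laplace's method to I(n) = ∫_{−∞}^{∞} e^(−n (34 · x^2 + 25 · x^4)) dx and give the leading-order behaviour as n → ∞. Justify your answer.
I(n) ~ sqrt(π/(34n))

φ(x) = 34 · x^2 + 25 · x^4 has its unique global minimum at x* = 0 (since φ'(x) = 68x + 100x^3 = 0 only at x = 0 for real x with both coefficients positive, and φ → ∞ as |x| → ∞). At x* = 0, φ(0) = 0 and φ''(0) = 68. Laplace's method then gives
  I(n) ~ sqrt(2π / (n · φ''(0))) · e^(−n φ(0)) = sqrt(2π / (68n)) = sqrt(π/(34n)).
The 25 · x^4 term contributes only at subleading order (an O(1/n) relative correction).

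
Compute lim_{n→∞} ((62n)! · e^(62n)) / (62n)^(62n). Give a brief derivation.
lim = ∞

Stirling: (62n)! ~ sqrt(2π·62n) · (62n/e)^(62n). Hence
  (62n)! · e^(62n) / (62n)^(62n) ~ sqrt(2π·62n) = sqrt(2π·62) · sqrt(n) → ∞.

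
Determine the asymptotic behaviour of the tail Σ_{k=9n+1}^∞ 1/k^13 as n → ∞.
Σ_{k>9n} 1/k^13 ~ 1/(12 · (9n)^12)

Compare to the integral: ∫_{9n}^∞ x^(−13) dx = [−x^(−12)/12]_{9n}^∞ = 1/((13−1)·(9n)^12). Euler-Maclaurin then gives
  Σ_{k>9n} 1/k^13 = ∫_{9n}^∞ dx/x^13 − 1/(2·(9n)^13) + O(1/(9n)^14).
(Equivalently this is ζ(13) − Σ_{k≤9n} 1/k^13.)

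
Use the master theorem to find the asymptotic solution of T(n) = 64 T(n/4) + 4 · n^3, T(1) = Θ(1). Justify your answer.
T(n) = Θ(n^3 log n)

log_4 64 = 3, and f(n) = 4 · n^3 = Θ(n^(log_4 64)). This is Case 2 of the master theorem: T(n) = Θ(f(n) · log n) = Θ(n^3 log n).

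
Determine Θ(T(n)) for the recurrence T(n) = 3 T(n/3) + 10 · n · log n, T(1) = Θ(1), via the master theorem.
T(n) = Θ(n · (log n)^2)

Here log_3 3 = 1 and f(n) = 10 · n · log n = Θ(n^(log_3 3) · (log n)^1). This is the extended Case 2 of the master theorem (f matches the critical exponent up to log factors), giving T(n) = Θ(n^(log_3 3) · (log n)^(1+1)) = Θ(n · (log n)^2).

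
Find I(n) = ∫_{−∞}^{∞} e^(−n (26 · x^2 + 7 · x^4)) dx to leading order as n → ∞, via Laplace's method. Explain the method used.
I(n) ~ sqrt(π/(26n))

φ(x) = 26 · x^2 + 7 · x^4 has its unique global minimum at x* = 0 (since φ'(x) = 52x + 28x^3 = 0 only at x = 0 for real x with both coefficients positive, and φ → ∞ as |x| → ∞). At x* = 0, φ(0) = 0 and φ''(0) = 52. Laplace's method then gives
  I(n) ~ sqrt(2π / (n · φ''(0))) · e^(−n φ(0)) = sqrt(2π / (52n)) = sqrt(π/(26n)).
The 7 · x^4 term contributes only at subleading order (an O(1/n) relative correction).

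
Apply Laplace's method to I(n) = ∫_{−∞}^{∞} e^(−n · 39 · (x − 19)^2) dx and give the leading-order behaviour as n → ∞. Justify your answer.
I(n) = sqrt(π/(39n))

Here φ(x) = 39 · (x − 19)^2 has its unique minimum at x* = 19 with φ(x*) = 0 and φ''(x*) = 78. Laplace's method gives
  I(n) ~ e^(−n φ(x*)) · sqrt(2π / (n · φ''(x*))) = sqrt(2π / (78n)) = sqrt(π/(39n)).
This is exact: substituting u = (x − 19)·sqrt(39n) gives I(n) = (1/sqrt(39n)) ∫_{−∞}^{∞} e^(−u^2) du = sqrt(π/(39n)).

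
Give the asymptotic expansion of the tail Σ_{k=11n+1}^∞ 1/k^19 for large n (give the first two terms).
Σ_{k>11n} 1/k^19 = 1/(18 · (11n)^18) − 1/(2 · (11n)^19) + O(1/(11n)^20)

Compare to the integral: ∫_{11n}^∞ x^(−19) dx = [−x^(−18)/18]_{11n}^∞ = 1/((19−1)·(11n)^18). The Euler-Maclaurin correction adds −f(11n)/2 = −1/(2·(11n)^19). Euler-Maclaurin then gives
  Σ_{k>11n} 1/k^19 = ∫_{11n}^∞ dx/x^19 − 1/(2·(11n)^19) + O(1/(11n)^20).
(Equivalently this is ζ(19) − Σ_{k≤11n} 1/k^19.)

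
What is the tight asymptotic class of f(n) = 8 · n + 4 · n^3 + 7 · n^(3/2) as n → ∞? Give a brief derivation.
f(n) ∈ Θ(n^3)

Compare the terms by growth order. For large n, n^a · (log n)^b dominates n^a' · (log n)^b' iff a > a', or (a = a' and b > b'). Ranking the 3 terms shows the dominant one is 4 · n^3. Hence f(n) ∈ Θ(n^3).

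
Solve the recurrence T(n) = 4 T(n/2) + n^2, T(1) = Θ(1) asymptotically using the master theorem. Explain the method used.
T(n) = Θ(n^2 log n)

log_2 4 = 2, and f(n) = n^2 = Θ(n^(log_2 4)). This is Case 2 of the master theorem: T(n) = Θ(f(n) · log n) = Θ(n^2 log n).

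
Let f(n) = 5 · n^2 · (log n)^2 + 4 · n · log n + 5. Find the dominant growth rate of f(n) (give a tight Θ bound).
f(n) ∈ Θ(n^2 · (log n)^2)

Compare the terms by growth order. For large n, n^a · (log n)^b dominates n^a' · (log n)^b' iff a > a', or (a = a' and b > b'). Ranking the 3 terms shows the dominant one is 5 · n^2 · (log n)^2. Hence f(n) ∈ Θ(n^2 · (log n)^2).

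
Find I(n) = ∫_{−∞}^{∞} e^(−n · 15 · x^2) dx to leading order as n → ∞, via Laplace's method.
I(n) = sqrt(π/(15n))

Here φ(x) = 15 · x^2 has its unique minimum at x* = 0 with φ(x*) = 0 and φ''(x*) = 30. Laplace's method gives
  I(n) ~ e^(−n φ(x*)) · sqrt(2π / (n · φ''(x*))) = sqrt(2π / (30n)) = sqrt(π/(15n)).
This is exact: substituting u = (x − 0)·sqrt(15n) gives I(n) = (1/sqrt(15n)) ∫_{−∞}^{∞} e^(−u^2) du = sqrt(π/(15n)).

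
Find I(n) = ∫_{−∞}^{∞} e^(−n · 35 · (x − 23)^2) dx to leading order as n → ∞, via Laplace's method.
I(n) = sqrt(π/(35n))

Here φ(x) = 35 · (x − 23)^2 has its unique minimum at x* = 23 with φ(x*) = 0 and φ''(x*) = 70. Laplace's method gives
  I(n) ~ e^(−n φ(x*)) · sqrt(2π / (n · φ''(x*))) = sqrt(2π / (70n)) = sqrt(π/(35n)).
This is exact: substituting u = (x − 23)·sqrt(35n) gives I(n) = (1/sqrt(35n)) ∫_{−∞}^{∞} e^(−u^2) du = sqrt(π/(35n)).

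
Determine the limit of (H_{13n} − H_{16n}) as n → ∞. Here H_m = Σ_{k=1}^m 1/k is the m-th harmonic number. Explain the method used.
lim = ln(13/16)

Euler-Maclaurin gives H_m = ln m + γ + 1/(2m) + O(1/m^2). The γ and O(1/m) terms cancel in the difference:
  H_{13n} − H_{16n} = ln(13n) − ln(16n) + O(1/n) = ln(13/16) + O(1/n).
Hence the limit is ln(13/16).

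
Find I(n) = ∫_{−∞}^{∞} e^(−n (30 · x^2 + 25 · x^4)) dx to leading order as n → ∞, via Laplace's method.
I(n) ~ sqrt(π/(30n))

φ(x) = 30 · x^2 + 25 · x^4 has its unique global minimum at x* = 0 (since φ'(x) = 60x + 100x^3 = 0 only at x = 0 for real x with both coefficients positive, and φ → ∞ as |x| → ∞). At x* = 0, φ(0) = 0 and φ''(0) = 60. Laplace's method then gives
  I(n) ~ sqrt(2π / (n · φ''(0))) · e^(−n φ(0)) = sqrt(2π / (60n)) = sqrt(π/(30n)).
The 25 · x^4 term contributes only at subleading order (an O(1/n) relative correction).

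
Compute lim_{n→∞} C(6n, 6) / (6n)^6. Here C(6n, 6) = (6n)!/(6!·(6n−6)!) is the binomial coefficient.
lim = 1/6! = 1/720

With N = 6n → ∞: C(N, 6) / N^6 = [N(N−1)…(N−5)] / (6! · N^6) = (1/6!) · 1 · (1 − 1/(6n)) · … · (1 − 5/(6n)). Each factor → 1 as N → ∞, so the limit is 1/6! = 1/720.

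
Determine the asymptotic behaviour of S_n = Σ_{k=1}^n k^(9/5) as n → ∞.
S_n ~ (5/14) · n^(14/5)

Integral comparison: Σ_{k=1}^n k^(9/5) = ∫_0^n x^(9/5) dx + O(n^(9/5)). The integral is n^(1 + 9/5) / (1 + 9/5) = n^((9+5)/5) / ((9+5)/5) = (5/14) · n^(14/5).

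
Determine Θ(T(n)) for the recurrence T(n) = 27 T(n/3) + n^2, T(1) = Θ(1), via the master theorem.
T(n) = Θ(n^3)

Master theorem: compare f(n) = n^2 to n^(log_3 27) where log_3 27 = 3. Since 2 < log_3 27, we have f(n) = O(n^(log_3 27 − ε)) for some ε > 0 — Case 1. Hence T(n) = Θ(n^(log_3 27)) = Θ(n^3).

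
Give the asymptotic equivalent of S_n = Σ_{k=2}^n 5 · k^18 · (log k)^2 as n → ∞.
S_n ~ 5 · n^19 · (log n)^2 / 19

By integral comparison, S_n = ∫_1^n 5 · x^18 · (log x)^2 dx + O(n^18 · (log n)^2). For the integral, the leading term of ∫_1^n x^18 (log x)^2 dx is n^19/19 · (log n)^2 (by repeated integration by parts; each step lowers the log-exponent and produces a relatively O(1/log n) correction). Hence S_n ~ 5 · n^19 · (log n)^2 / 19.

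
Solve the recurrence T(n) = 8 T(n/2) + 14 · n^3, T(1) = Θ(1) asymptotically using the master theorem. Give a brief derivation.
T(n) = Θ(n^3 log n)

log_2 8 = 3, and f(n) = 14 · n^3 = Θ(n^(log_2 8)). This is Case 2 of the master theorem: T(n) = Θ(f(n) · log n) = Θ(n^3 log n).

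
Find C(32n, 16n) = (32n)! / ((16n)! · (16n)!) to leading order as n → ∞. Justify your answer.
C(32n, 16n) ~ (4)^(16n) · sqrt(1/(π·16n))

Write N = 16n. Apply Stirling to each factorial:
  (2N)! ~ sqrt(2π·2N) · (2N/e)^(2N),
  N! ~ sqrt(2π N) · (N/e)^N,
  (1N)! ~ sqrt(2π·1N) · (1N/e)^(1N).
The exponential factors combine to (2N)^(2N) / (N^N · (1N)^(1N)) = 2^(2N)/1^(1N) = (2^2/1^1)^N = (4)^N.
The square-root prefactors combine to sqrt(2π·2N) / (sqrt(2π N)·sqrt(2π·1N)) = sqrt(2 / (2π·1·N)) = sqrt(1/(π·16n)).
Substituting N = 16n: C(32n, 16n) ~ (4)^(16n) · sqrt(1/(π·16n)).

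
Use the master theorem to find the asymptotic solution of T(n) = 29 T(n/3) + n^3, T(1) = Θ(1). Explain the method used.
T(n) = Θ(n^(log_3 29))

Master theorem: compare f(n) = n^3 to n^(log_3 29) where log_3 29 ≈ 3.065. Since 3 < log_3 29, we have f(n) = O(n^(log_3 29 − ε)) for some ε > 0 — Case 1. Hence T(n) = Θ(n^(log_3 29)).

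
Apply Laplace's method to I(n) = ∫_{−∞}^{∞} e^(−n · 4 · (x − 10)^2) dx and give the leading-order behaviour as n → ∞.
I(n) = sqrt(π/(4n))

Here φ(x) = 4 · (x − 10)^2 has its unique minimum at x* = 10 with φ(x*) = 0 and φ''(x*) = 8. Laplace's method gives
  I(n) ~ e^(−n φ(x*)) · sqrt(2π / (n · φ''(x*))) = sqrt(2π / (8n)) = sqrt(π/(4n)).
This is exact: substituting u = (x − 10)·sqrt(4n) gives I(n) = (1/sqrt(4n)) ∫_{−∞}^{∞} e^(−u^2) du = sqrt(π/(4n)).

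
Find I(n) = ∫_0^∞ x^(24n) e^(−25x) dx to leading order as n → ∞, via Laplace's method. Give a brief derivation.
I(n) ~ (sqrt(2π·24n) / 25) · (24n/(25e))^(24n)

Write the integrand as exp(24n ln x − 25x) and set f(x) = 24n ln x − 25x. Then f'(x) = 24n/x − 25 = 0 at x* = 24n/25, and f''(x*) = −24n/x*^2 = −25^2/(24n). Laplace's method (interior maximum) gives
  I(n) ~ e^(f(x*)) · sqrt(2π / |f''(x*)|)
        = exp(24n ln(24n/25) − 24n) · sqrt(2π · 24n / 25^2)
        = (24n/25)^(24n) e^(−24n) · sqrt(2π·24n) / 25
        = (sqrt(2π·24n) / 25) · (24n/(25e))^(24n).
This matches Γ(24n+1)/25^(24n+1) with Stirling applied to Γ.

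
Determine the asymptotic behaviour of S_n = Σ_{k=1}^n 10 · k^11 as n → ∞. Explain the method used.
S_n ~ 5 · n^12 / 6

By integral comparison (Euler-Maclaurin), Σ_{k=1}^n 10 · k^11 = 10 · ∫_0^n x^11 dx + O(n^11) = 10 · n^12/12 = 5 · n^12 / 6 + O(n^11). (Equivalently, Faulhaber's formula gives the same leading term.)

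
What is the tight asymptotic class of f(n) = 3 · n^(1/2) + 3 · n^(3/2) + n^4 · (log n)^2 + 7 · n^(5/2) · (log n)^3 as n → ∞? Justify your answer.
f(n) ∈ Θ(n^4 · (log n)^2)

Compare the terms by growth order. For large n, n^a · (log n)^b dominates n^a' · (log n)^b' iff a > a', or (a = a' and b > b'). Ranking the 4 terms shows the dominant one is n^4 · (log n)^2. Hence f(n) ∈ Θ(n^4 · (log n)^2).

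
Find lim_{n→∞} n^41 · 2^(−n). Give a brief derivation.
lim = 0

Exponentials with base > 1 dominate every fixed polynomial: for any fixed c, n^c / 2^n → 0 as n → ∞ (e.g. by the ratio test, or by writing 2^n = e^(n ln 2) and noting e^(n ln 2) / n^c → ∞). Hence n^41 · 2^(−n) = n^41 / 2^n → 0.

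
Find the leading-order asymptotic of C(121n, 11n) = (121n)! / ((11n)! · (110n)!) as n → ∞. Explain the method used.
C(121n, 11n) ~ (285311670611/10000000000)^(11n) · sqrt(11/(20π·11n))

Write N = 11n. Apply Stirling to each factorial:
  (11N)! ~ sqrt(2π·11N) · (11N/e)^(11N),
  N! ~ sqrt(2π N) · (N/e)^N,
  (10N)! ~ sqrt(2π·10N) · (10N/e)^(10N).
The exponential factors combine to (11N)^(11N) / (N^N · (10N)^(10N)) = 11^(11N)/10^(10N) = (11^11/10^10)^N = (285311670611/10000000000)^N.
The square-root prefactors combine to sqrt(2π·11N) / (sqrt(2π N)·sqrt(2π·10N)) = sqrt(11 / (2π·10·N)) = sqrt(11/(20π·11n)).
Substituting N = 11n: C(121n, 11n) ~ (285311670611/10000000000)^(11n) · sqrt(11/(20π·11n)).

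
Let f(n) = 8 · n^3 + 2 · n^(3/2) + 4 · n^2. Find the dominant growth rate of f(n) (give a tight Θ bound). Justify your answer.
f(n) ∈ Θ(n^3)

Compare the terms by growth order. For large n, n^a · (log n)^b dominates n^a' · (log n)^b' iff a > a', or (a = a' and b > b'). Ranking the 3 terms shows the dominant one is 8 · n^3. Hence f(n) ∈ Θ(n^3).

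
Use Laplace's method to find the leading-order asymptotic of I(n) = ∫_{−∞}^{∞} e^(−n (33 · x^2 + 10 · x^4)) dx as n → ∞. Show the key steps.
I(n) ~ sqrt(π/(33n))

φ(x) = 33 · x^2 + 10 · x^4 has its unique global minimum at x* = 0 (since φ'(x) = 66x + 40x^3 = 0 only at x = 0 for real x with both coefficients positive, and φ → ∞ as |x| → ∞). At x* = 0, φ(0) = 0 and φ''(0) = 66. Laplace's method then gives
  I(n) ~ sqrt(2π / (n · φ''(0))) · e^(−n φ(0)) = sqrt(2π / (66n)) = sqrt(π/(33n)).
The 10 · x^4 term contributes only at subleading order (an O(1/n) relative correction).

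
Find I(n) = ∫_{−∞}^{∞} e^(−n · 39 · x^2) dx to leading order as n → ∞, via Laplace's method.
I(n) = sqrt(π/(39n))

Here φ(x) = 39 · x^2 has its unique minimum at x* = 0 with φ(x*) = 0 and φ''(x*) = 78. Laplace's method gives
  I(n) ~ e^(−n φ(x*)) · sqrt(2π / (n · φ''(x*))) = sqrt(2π / (78n)) = sqrt(π/(39n)).
This is exact: substituting u = (x − 0)·sqrt(39n) gives I(n) = (1/sqrt(39n)) ∫_{−∞}^{∞} e^(−u^2) du = sqrt(π/(39n)).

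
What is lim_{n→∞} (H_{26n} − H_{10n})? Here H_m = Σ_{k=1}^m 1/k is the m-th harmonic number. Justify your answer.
lim = ln(26/10) = ln(13/5)

Euler-Maclaurin gives H_m = ln m + γ + 1/(2m) + O(1/m^2). The γ and O(1/m) terms cancel in the difference:
  H_{26n} − H_{10n} = ln(26n) − ln(10n) + O(1/n) = ln(26/10) + O(1/n).
Hence the limit is ln(26/10) = ln(13/5).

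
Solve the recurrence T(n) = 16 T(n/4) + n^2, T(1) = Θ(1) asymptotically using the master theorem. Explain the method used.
T(n) = Θ(n^2 log n)

log_4 16 = 2, and f(n) = n^2 = Θ(n^(log_4 16)). This is Case 2 of the master theorem: T(n) = Θ(f(n) · log n) = Θ(n^2 log n).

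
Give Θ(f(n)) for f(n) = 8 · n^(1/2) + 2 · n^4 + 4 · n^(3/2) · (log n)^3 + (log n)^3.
f(n) ∈ Θ(n^4)

Compare the terms by growth order. For large n, n^a · (log n)^b dominates n^a' · (log n)^b' iff a > a', or (a = a' and b > b'). Ranking the 4 terms shows the dominant one is 2 · n^4. Hence f(n) ∈ Θ(n^4).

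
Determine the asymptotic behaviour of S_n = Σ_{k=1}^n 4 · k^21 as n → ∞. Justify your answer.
S_n ~ 2 · n^22 / 11

By integral comparison (Euler-Maclaurin), Σ_{k=1}^n 4 · k^21 = 4 · ∫_0^n x^21 dx + O(n^21) = 4 · n^22/22 = 2 · n^22 / 11 + O(n^21). (Equivalently, Faulhaber's formula gives the same leading term.)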